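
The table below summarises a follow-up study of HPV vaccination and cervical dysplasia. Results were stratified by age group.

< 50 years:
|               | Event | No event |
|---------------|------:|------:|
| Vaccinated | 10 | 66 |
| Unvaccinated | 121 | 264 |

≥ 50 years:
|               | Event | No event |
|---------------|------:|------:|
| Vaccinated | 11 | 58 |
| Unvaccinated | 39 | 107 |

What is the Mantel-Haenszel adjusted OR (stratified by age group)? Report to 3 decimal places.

0.402

OR_MH = Σ(aᵢdᵢ/nᵢ) / Σ(bᵢcᵢ/nᵢ), where nᵢ is the stratum total.
Stratum 1 (< 50 years): n = 461; a·d/n = 10·264/461 = 5.7267; b·c/n = 66·121/461 = 17.3232
Stratum 2 (≥ 50 years): n = 215; a·d/n = 11·107/215 = 5.4744; b·c/n = 58·39/215 = 10.5209
OR_MH = (5.7267 + 5.4744) / (17.3232 + 10.5209) = 11.2011 / 27.8441 = 0.40228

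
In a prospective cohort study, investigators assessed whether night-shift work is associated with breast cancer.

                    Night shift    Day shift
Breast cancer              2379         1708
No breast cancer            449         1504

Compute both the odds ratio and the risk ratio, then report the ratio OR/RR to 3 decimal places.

Reading the table with exposure as columns: a = 2379 (Night shift, case), b = 449 (Night shift, non-case), c = 1708 (Day shift, case), d = 1504.
OR = (2379·1504)/(449·1708) = 3578016/766892 = 4.66561
Risk in exposed = 2379/2828 = 0.84123; risk in unexposed = 1708/3212 = 0.53176; RR = 1.58199
OR/RR = 4.66561 / 1.58199 = 2.94921
The outcome is not rare, so the OR lies further from 1 than the RR.

2.949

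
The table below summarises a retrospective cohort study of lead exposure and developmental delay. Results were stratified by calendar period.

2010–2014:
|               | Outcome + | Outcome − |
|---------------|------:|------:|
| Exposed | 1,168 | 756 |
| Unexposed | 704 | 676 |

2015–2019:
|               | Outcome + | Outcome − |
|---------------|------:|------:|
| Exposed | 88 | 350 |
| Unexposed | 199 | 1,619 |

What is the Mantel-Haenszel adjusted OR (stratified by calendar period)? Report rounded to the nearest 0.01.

1.57

OR_MH = Σ(aᵢdᵢ/nᵢ) / Σ(bᵢcᵢ/nᵢ), where nᵢ is the stratum total.
Stratum 1 (2010–2014): n = 3304; a·d/n = 1168·676/3304 = 238.9734; b·c/n = 756·704/3304 = 161.0847
Stratum 2 (2015–2019): n = 2256; a·d/n = 88·1619/2256 = 63.1525; b·c/n = 350·199/2256 = 30.8732
OR_MH = (238.9734 + 63.1525) / (161.0847 + 30.8732) = 302.1258 / 191.9580 = 1.57392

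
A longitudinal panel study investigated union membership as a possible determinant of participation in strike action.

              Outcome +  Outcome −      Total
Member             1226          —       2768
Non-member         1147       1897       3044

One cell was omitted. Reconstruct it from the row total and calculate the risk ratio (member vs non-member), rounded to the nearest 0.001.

1.175

The missing cell is in the exposed row: 2768 − 1226 = 1542.
So a = 1226, b = 1542, c = 1147, d = 1897.
RR = [a/(a+b)] / [c/(c+d)] = (1226/2768) / (1147/3044) = 0.44292/0.37681 = 1.17545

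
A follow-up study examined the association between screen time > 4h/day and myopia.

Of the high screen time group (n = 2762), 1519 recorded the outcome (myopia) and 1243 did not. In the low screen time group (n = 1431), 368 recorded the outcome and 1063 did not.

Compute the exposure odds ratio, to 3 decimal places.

3.530

From the description: a = 1519, b = 1243, c = 368, d = 1063.
OR = (a·d)/(b·c) = (1519 × 1063) / (1243 × 368) = 1614697 / 457424 = 3.52998
The odds of myopia are about 3.53 times as high in the high screen time group.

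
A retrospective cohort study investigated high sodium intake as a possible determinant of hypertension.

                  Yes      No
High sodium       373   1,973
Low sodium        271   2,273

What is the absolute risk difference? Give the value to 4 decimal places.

0.0525

Cells: a = 373, b = 1973, c = 271, d = 2273.
Risk in exposed = 373/2346 = 0.158994; risk in unexposed = 271/2544 = 0.106525.
Risk difference = 0.158994 − 0.106525 = 0.052469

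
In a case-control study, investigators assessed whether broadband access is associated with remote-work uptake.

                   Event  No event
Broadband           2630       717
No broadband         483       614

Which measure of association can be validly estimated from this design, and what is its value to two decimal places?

4.66

Cells: a = 2630, b = 717, c = 483, d = 614.
This is a case-control study: participants were sampled on outcome status, so risks in the source population cannot be estimated directly — relative risk is not valid here. The odds ratio is the appropriate measure.
OR = (a·d)/(b·c) = (2630 × 614) / (717 × 483) = 1614820 / 346311 = 4.66292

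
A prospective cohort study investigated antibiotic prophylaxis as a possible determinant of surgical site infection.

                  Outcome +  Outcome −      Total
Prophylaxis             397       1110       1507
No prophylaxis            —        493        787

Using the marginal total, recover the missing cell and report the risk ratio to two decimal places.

0.71

The missing cell is in the unexposed row: 787 − 493 = 294.
So a = 397, b = 1110, c = 294, d = 493.
RR = [a/(a+b)] / [c/(c+d)] = (397/1507) / (294/787) = 0.26344/0.37357 = 0.70519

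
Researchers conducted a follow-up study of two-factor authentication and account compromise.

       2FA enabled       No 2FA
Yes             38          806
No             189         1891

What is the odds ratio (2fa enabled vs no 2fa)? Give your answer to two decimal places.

0.47

Reading the table with exposure as columns: a = 38 (2FA enabled, case), b = 189 (2FA enabled, non-case), c = 806 (No 2FA, case), d = 1891.
OR = (a·d)/(b·c) = (38 × 1891) / (189 × 806) = 71858 / 152334 = 0.47171
Exposure is associated with lower odds of account compromise (OR = 0.47 < 1).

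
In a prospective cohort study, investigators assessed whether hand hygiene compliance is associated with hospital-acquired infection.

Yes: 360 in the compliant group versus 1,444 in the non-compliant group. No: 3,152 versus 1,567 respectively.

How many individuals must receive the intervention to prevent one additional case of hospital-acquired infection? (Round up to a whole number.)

3

Risk in treated group = 360/3512 = 0.10251; risk in control = 1444/3011 = 0.47957.
Absolute risk reduction = 0.47957 − 0.10251 = 0.37707
NNT = 1 / ARR = 1 / 0.37707 = 2.652 → round up → 3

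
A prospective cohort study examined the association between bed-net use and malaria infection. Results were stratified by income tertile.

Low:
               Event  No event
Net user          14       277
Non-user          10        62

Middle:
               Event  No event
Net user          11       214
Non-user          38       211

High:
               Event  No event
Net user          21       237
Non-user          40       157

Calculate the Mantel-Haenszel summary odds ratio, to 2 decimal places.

OR_MH = Σ(aᵢdᵢ/nᵢ) / Σ(bᵢcᵢ/nᵢ), where nᵢ is the stratum total.
Stratum 1 (Low): n = 363; a·d/n = 14·62/363 = 2.3912; b·c/n = 277·10/363 = 7.6309
Stratum 2 (Middle): n = 474; a·d/n = 11·211/474 = 4.8966; b·c/n = 214·38/474 = 17.1561
Stratum 3 (High): n = 455; a·d/n = 21·157/455 = 7.2462; b·c/n = 237·40/455 = 20.8352
OR_MH = (2.3912 + 4.8966 + 7.2462) / (7.6309 + 17.1561 + 20.8352) = 14.5340 / 45.6221 = 0.31857

0.32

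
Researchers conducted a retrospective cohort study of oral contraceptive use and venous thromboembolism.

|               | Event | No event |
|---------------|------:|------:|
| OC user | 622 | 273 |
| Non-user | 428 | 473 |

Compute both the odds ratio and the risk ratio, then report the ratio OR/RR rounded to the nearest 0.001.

Cells: a = 622, b = 273, c = 428, d = 473.
OR = (622·473)/(273·428) = 294206/116844 = 2.51794
Risk in exposed = 622/895 = 0.69497; risk in unexposed = 428/901 = 0.47503; RR = 1.46301
OR/RR = 2.51794 / 1.46301 = 1.72106
The outcome is not rare, so the OR lies further from 1 than the RR.

1.721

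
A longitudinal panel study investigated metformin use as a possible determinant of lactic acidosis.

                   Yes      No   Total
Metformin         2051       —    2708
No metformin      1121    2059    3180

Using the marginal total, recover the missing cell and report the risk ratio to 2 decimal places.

2.15

The missing cell is in the exposed row: 2708 − 2051 = 657.
So a = 2051, b = 657, c = 1121, d = 2059.
RR = [a/(a+b)] / [c/(c+d)] = (2051/2708) / (1121/3180) = 0.75739/0.35252 = 2.14852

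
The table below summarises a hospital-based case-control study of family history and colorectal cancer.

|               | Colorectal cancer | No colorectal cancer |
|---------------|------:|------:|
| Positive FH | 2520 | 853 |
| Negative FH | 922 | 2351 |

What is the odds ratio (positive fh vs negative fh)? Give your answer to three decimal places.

7.533

Cells: a = 2520, b = 853, c = 922, d = 2351.
OR = (a·d)/(b·c) = (2520 × 2351) / (853 × 922) = 5924520 / 786466 = 7.53309
The odds of colorectal cancer are about 7.53 times as high in the positive fh group.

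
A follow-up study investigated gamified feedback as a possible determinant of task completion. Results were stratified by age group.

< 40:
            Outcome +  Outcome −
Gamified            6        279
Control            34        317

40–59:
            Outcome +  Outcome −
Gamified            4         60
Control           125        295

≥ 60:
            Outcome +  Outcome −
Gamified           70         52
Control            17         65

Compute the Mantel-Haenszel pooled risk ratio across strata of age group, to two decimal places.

RR_MH = Σ(aᵢ·n₀ᵢ/nᵢ) / Σ(cᵢ·n₁ᵢ/nᵢ), with n₁ᵢ = aᵢ+bᵢ (exposed), n₀ᵢ = cᵢ+dᵢ (unexposed), nᵢ = n₁ᵢ+n₀ᵢ.
Stratum 1 (< 40): n₁ = 285, n₀ = 351, n = 636; a·n₀/n = 6·351/636 = 3.3113; c·n₁/n = 34·285/636 = 15.2358
Stratum 2 (40–59): n₁ = 64, n₀ = 420, n = 484; a·n₀/n = 4·420/484 = 3.4711; c·n₁/n = 125·64/484 = 16.5289
Stratum 3 (≥ 60): n₁ = 122, n₀ = 82, n = 204; a·n₀/n = 70·82/204 = 28.1373; c·n₁/n = 17·122/204 = 10.1667
RR_MH = (3.3113 + 3.4711 + 28.1373) / (15.2358 + 16.5289 + 10.1667) = 34.9197 / 41.9314 = 0.83278

0.83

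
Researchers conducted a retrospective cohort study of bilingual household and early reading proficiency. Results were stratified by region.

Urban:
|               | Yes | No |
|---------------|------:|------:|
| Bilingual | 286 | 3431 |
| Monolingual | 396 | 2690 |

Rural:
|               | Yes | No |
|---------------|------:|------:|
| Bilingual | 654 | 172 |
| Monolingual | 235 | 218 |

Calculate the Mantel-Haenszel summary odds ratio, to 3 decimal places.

OR_MH = Σ(aᵢdᵢ/nᵢ) / Σ(bᵢcᵢ/nᵢ), where nᵢ is the stratum total.
Stratum 1 (Urban): n = 6803; a·d/n = 286·2690/6803 = 113.0883; b·c/n = 3431·396/6803 = 199.7172
Stratum 2 (Rural): n = 1279; a·d/n = 654·218/1279 = 111.4715; b·c/n = 172·235/1279 = 31.6028
OR_MH = (113.0883 + 111.4715) / (199.7172 + 31.6028) = 224.5598 / 231.3200 = 0.97078

0.971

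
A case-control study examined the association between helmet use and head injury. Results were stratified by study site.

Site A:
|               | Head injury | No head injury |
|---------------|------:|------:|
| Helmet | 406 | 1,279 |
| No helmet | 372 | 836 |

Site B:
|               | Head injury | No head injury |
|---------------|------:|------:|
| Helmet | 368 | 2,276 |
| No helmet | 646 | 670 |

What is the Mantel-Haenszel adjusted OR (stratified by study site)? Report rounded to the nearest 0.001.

OR_MH = Σ(aᵢdᵢ/nᵢ) / Σ(bᵢcᵢ/nᵢ), where nᵢ is the stratum total.
Stratum 1 (Site A): n = 2893; a·d/n = 406·836/2893 = 117.3232; b·c/n = 1279·372/2893 = 164.4618
Stratum 2 (Site B): n = 3960; a·d/n = 368·670/3960 = 62.2626; b·c/n = 2276·646/3960 = 371.2869
OR_MH = (117.3232 + 62.2626) / (164.4618 + 371.2869) = 179.5858 / 535.7487 = 0.33521

0.335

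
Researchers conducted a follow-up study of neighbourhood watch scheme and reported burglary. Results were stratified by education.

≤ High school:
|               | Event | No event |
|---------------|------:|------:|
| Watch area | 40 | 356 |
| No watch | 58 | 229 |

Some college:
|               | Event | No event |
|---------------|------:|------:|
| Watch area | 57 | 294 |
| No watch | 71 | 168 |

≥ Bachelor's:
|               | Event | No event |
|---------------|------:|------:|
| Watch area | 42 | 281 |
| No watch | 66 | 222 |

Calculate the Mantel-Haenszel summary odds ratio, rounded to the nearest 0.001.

OR_MH = Σ(aᵢdᵢ/nᵢ) / Σ(bᵢcᵢ/nᵢ), where nᵢ is the stratum total.
Stratum 1 (≤ High school): n = 683; a·d/n = 40·229/683 = 13.4114; b·c/n = 356·58/683 = 30.2313
Stratum 2 (Some college): n = 590; a·d/n = 57·168/590 = 16.2305; b·c/n = 294·71/590 = 35.3797
Stratum 3 (≥ Bachelor's): n = 611; a·d/n = 42·222/611 = 15.2602; b·c/n = 281·66/611 = 30.3535
OR_MH = (13.4114 + 16.2305 + 15.2602) / (30.2313 + 35.3797 + 30.3535) = 44.9022 / 95.9645 = 0.46790

0.468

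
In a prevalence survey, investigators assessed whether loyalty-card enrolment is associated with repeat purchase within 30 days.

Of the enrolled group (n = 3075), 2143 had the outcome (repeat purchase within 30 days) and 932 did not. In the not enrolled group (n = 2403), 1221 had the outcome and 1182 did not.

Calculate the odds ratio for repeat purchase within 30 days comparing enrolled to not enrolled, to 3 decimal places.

2.226

From the description: a = 2143, b = 932, c = 1221, d = 1182.
OR = (a·d)/(b·c) = (2143 × 1182) / (932 × 1221) = 2533026 / 1137972 = 2.22591
The odds of repeat purchase within 30 days are about 2.23 times as high in the enrolled group.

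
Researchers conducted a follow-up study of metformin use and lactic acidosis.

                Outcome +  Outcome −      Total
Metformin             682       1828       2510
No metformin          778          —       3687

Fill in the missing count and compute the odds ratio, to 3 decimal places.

The missing cell is in the unexposed row: 3687 − 778 = 2909.
So a = 682, b = 1828, c = 778, d = 2909.
OR = (a·d)/(b·c) = (682 × 2909) / (1828 × 778) = 1983938 / 1422184 = 1.39499

1.395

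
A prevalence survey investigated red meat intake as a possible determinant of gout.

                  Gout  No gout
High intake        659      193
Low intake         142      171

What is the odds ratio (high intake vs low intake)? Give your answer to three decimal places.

Cells: a = 659, b = 193, c = 142, d = 171.
OR = (a·d)/(b·c) = (659 × 171) / (193 × 142) = 112689 / 27406 = 4.11184
The odds of gout are about 4.11 times as high in the high intake group.

4.112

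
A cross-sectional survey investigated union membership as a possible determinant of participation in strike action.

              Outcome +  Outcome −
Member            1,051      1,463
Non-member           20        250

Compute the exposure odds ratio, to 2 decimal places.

8.98

Cells: a = 1051, b = 1463, c = 20, d = 250.
OR = (a·d)/(b·c) = (1051 × 250) / (1463 × 20) = 262750 / 29260 = 8.97984
The odds of participation in strike action are about 8.98 times as high in the member group.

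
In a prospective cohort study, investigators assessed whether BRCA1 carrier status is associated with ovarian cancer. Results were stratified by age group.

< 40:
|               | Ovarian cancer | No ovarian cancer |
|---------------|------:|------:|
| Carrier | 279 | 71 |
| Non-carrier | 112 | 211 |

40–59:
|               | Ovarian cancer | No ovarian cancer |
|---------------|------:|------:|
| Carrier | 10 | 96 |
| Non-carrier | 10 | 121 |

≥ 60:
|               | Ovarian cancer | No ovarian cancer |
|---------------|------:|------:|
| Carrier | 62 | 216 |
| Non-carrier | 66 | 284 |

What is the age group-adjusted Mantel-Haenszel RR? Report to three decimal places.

RR_MH = Σ(aᵢ·n₀ᵢ/nᵢ) / Σ(cᵢ·n₁ᵢ/nᵢ), with n₁ᵢ = aᵢ+bᵢ (exposed), n₀ᵢ = cᵢ+dᵢ (unexposed), nᵢ = n₁ᵢ+n₀ᵢ.
Stratum 1 (< 40): n₁ = 350, n₀ = 323, n = 673; a·n₀/n = 279·323/673 = 133.9034; c·n₁/n = 112·350/673 = 58.2467
Stratum 2 (40–59): n₁ = 106, n₀ = 131, n = 237; a·n₀/n = 10·131/237 = 5.5274; c·n₁/n = 10·106/237 = 4.4726
Stratum 3 (≥ 60): n₁ = 278, n₀ = 350, n = 628; a·n₀/n = 62·350/628 = 34.5541; c·n₁/n = 66·278/628 = 29.2166
RR_MH = (133.9034 + 5.5274 + 34.5541) / (58.2467 + 4.4726 + 29.2166) = 173.9850 / 91.9358 = 1.89246

1.892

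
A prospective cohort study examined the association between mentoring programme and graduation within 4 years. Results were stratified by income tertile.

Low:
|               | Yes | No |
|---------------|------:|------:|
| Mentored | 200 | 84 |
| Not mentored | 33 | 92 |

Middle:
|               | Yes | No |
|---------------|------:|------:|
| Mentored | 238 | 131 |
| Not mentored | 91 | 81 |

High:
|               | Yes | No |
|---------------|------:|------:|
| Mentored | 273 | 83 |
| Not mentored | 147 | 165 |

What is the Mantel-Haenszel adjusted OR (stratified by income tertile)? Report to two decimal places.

3.14

OR_MH = Σ(aᵢdᵢ/nᵢ) / Σ(bᵢcᵢ/nᵢ), where nᵢ is the stratum total.
Stratum 1 (Low): n = 409; a·d/n = 200·92/409 = 44.9878; b·c/n = 84·33/409 = 6.7775
Stratum 2 (Middle): n = 541; a·d/n = 238·81/541 = 35.6340; b·c/n = 131·91/541 = 22.0351
Stratum 3 (High): n = 668; a·d/n = 273·165/668 = 67.4326; b·c/n = 83·147/668 = 18.2650
OR_MH = (44.9878 + 35.6340 + 67.4326) / (6.7775 + 22.0351 + 18.2650) = 148.0544 / 47.0776 = 3.14490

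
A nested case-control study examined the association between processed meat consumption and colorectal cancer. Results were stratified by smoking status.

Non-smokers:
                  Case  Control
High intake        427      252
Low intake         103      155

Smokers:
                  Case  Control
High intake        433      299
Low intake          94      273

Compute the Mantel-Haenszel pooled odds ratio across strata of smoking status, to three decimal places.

OR_MH = Σ(aᵢdᵢ/nᵢ) / Σ(bᵢcᵢ/nᵢ), where nᵢ is the stratum total.
Stratum 1 (Non-smokers): n = 937; a·d/n = 427·155/937 = 70.6350; b·c/n = 252·103/937 = 27.7012
Stratum 2 (Smokers): n = 1099; a·d/n = 433·273/1099 = 107.5605; b·c/n = 299·94/1099 = 25.5742
OR_MH = (70.6350 + 107.5605) / (27.7012 + 25.5742) = 178.1955 / 53.2753 = 3.34480

3.345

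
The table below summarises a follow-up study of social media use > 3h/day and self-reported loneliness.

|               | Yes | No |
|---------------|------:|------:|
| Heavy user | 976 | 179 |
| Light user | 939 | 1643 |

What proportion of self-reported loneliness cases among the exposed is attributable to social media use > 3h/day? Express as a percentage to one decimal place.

Cells: a = 976, b = 179, c = 939, d = 1643.
Risk in exposed = 976/1155 = 0.84502; risk in unexposed = 939/2582 = 0.36367.
RR = 0.84502/0.36367 = 2.32358
AR% = (RR − 1)/RR × 100 = (2.32358 − 1)/2.32358 × 100 = 56.9630%

57.0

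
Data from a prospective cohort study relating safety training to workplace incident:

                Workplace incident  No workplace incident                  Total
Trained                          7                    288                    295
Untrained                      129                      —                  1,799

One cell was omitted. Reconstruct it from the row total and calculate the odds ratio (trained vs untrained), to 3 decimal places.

0.315

The missing cell is in the unexposed row: 1799 − 129 = 1670.
So a = 7, b = 288, c = 129, d = 1670.
OR = (a·d)/(b·c) = (7 × 1670) / (288 × 129) = 11690 / 37152 = 0.31465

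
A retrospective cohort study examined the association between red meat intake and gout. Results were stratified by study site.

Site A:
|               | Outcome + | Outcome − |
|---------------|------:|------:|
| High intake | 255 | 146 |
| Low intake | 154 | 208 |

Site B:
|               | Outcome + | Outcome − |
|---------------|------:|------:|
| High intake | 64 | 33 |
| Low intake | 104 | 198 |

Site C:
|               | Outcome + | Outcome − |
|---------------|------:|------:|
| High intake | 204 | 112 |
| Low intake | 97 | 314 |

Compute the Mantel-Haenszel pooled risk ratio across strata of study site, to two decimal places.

RR_MH = Σ(aᵢ·n₀ᵢ/nᵢ) / Σ(cᵢ·n₁ᵢ/nᵢ), with n₁ᵢ = aᵢ+bᵢ (exposed), n₀ᵢ = cᵢ+dᵢ (unexposed), nᵢ = n₁ᵢ+n₀ᵢ.
Stratum 1 (Site A): n₁ = 401, n₀ = 362, n = 763; a·n₀/n = 255·362/763 = 120.9830; c·n₁/n = 154·401/763 = 80.9358
Stratum 2 (Site B): n₁ = 97, n₀ = 302, n = 399; a·n₀/n = 64·302/399 = 48.4411; c·n₁/n = 104·97/399 = 25.2832
Stratum 3 (Site C): n₁ = 316, n₀ = 411, n = 727; a·n₀/n = 204·411/727 = 115.3287; c·n₁/n = 97·316/727 = 42.1623
RR_MH = (120.9830 + 48.4411 + 115.3287) / (80.9358 + 25.2832 + 42.1623) = 284.7528 / 148.3813 = 1.91906

1.92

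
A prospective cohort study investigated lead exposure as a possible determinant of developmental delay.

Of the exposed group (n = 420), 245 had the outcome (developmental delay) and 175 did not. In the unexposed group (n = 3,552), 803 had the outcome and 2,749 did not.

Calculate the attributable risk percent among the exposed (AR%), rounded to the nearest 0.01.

From the description: a = 245, b = 175, c = 803, d = 2749.
Risk in exposed = 245/420 = 0.58333; risk in unexposed = 803/3552 = 0.22607.
RR = 0.58333/0.22607 = 2.58032
AR% = (RR − 1)/RR × 100 = (2.58032 − 1)/2.58032 × 100 = 61.2452%

61.25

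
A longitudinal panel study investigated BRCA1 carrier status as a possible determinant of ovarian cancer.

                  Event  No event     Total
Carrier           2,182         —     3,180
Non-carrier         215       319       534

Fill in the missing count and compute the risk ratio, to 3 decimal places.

1.704

The missing cell is in the exposed row: 3180 − 2182 = 998.
So a = 2182, b = 998, c = 215, d = 319.
RR = [a/(a+b)] / [c/(c+d)] = (2182/3180) / (215/534) = 0.68616/0.40262 = 1.70424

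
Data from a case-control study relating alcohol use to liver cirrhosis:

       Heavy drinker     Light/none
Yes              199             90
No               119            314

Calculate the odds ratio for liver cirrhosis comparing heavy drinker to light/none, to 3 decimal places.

Reading the table with exposure as columns: a = 199 (Heavy drinker, case), b = 119 (Heavy drinker, non-case), c = 90 (Light/none, case), d = 314.
OR = (a·d)/(b·c) = (199 × 314) / (119 × 90) = 62486 / 10710 = 5.83436
The odds of liver cirrhosis are about 5.83 times as high in the heavy drinker group.

5.834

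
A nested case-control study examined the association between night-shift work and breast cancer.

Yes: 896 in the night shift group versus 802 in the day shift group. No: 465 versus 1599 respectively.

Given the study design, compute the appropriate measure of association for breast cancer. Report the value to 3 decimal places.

From the description: a = 896, b = 465, c = 802, d = 1599.
This is a nested case-control study: participants were sampled on outcome status, so risks in the source population cannot be estimated directly — relative risk is not valid here. The odds ratio is the appropriate measure.
OR = (a·d)/(b·c) = (896 × 1599) / (465 × 802) = 1432704 / 372930 = 3.84175

3.842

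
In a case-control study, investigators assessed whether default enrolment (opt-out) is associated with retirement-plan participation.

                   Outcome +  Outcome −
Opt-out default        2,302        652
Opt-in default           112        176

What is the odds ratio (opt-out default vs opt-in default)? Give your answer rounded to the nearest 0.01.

5.55

Cells: a = 2302, b = 652, c = 112, d = 176.
OR = (a·d)/(b·c) = (2302 × 176) / (652 × 112) = 405152 / 73024 = 5.54820
The odds of retirement-plan participation are about 5.55 times as high in the opt-out default group.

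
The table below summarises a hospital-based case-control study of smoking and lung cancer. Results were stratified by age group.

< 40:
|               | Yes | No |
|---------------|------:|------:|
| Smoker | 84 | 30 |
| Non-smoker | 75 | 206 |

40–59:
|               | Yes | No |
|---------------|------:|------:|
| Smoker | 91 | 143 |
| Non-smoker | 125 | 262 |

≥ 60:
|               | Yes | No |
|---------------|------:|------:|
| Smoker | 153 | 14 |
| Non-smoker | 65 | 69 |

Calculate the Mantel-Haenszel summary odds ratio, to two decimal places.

OR_MH = Σ(aᵢdᵢ/nᵢ) / Σ(bᵢcᵢ/nᵢ), where nᵢ is the stratum total.
Stratum 1 (< 40): n = 395; a·d/n = 84·206/395 = 43.8076; b·c/n = 30·75/395 = 5.6962
Stratum 2 (40–59): n = 621; a·d/n = 91·262/621 = 38.3929; b·c/n = 143·125/621 = 28.7842
Stratum 3 (≥ 60): n = 301; a·d/n = 153·69/301 = 35.0731; b·c/n = 14·65/301 = 3.0233
OR_MH = (43.8076 + 38.3929 + 35.0731) / (5.6962 + 28.7842 + 3.0233) = 117.2736 / 37.5037 = 3.12699

3.13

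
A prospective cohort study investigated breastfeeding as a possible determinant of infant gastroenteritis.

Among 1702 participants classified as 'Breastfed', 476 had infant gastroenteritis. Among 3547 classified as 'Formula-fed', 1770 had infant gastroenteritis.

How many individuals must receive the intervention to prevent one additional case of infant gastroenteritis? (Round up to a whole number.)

Risk in treated group = 476/1702 = 0.27967; risk in control = 1770/3547 = 0.49901.
Absolute risk reduction = 0.49901 − 0.27967 = 0.21934
NNT = 1 / ARR = 1 / 0.21934 = 4.559 → round up → 5

5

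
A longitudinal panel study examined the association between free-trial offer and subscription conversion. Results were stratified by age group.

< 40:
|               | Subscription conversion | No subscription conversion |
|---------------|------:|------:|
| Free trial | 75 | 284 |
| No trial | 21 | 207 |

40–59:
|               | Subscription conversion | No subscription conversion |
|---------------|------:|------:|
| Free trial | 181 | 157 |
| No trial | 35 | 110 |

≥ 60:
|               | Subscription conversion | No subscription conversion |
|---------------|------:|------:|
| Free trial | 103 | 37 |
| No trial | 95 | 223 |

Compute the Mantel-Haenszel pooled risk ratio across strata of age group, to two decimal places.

RR_MH = Σ(aᵢ·n₀ᵢ/nᵢ) / Σ(cᵢ·n₁ᵢ/nᵢ), with n₁ᵢ = aᵢ+bᵢ (exposed), n₀ᵢ = cᵢ+dᵢ (unexposed), nᵢ = n₁ᵢ+n₀ᵢ.
Stratum 1 (< 40): n₁ = 359, n₀ = 228, n = 587; a·n₀/n = 75·228/587 = 29.1312; c·n₁/n = 21·359/587 = 12.8433
Stratum 2 (40–59): n₁ = 338, n₀ = 145, n = 483; a·n₀/n = 181·145/483 = 54.3375; c·n₁/n = 35·338/483 = 24.4928
Stratum 3 (≥ 60): n₁ = 140, n₀ = 318, n = 458; a·n₀/n = 103·318/458 = 71.5153; c·n₁/n = 95·140/458 = 29.0393
RR_MH = (29.1312 + 54.3375 + 71.5153) / (12.8433 + 24.4928 + 29.0393) = 154.9839 / 66.3753 = 2.33496

2.33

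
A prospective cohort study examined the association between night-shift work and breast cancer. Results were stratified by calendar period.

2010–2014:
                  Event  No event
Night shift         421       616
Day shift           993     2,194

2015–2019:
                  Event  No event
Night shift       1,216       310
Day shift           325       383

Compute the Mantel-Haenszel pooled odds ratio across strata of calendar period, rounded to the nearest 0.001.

OR_MH = Σ(aᵢdᵢ/nᵢ) / Σ(bᵢcᵢ/nᵢ), where nᵢ is the stratum total.
Stratum 1 (2010–2014): n = 4224; a·d/n = 421·2194/4224 = 218.6728; b·c/n = 616·993/4224 = 144.8125
Stratum 2 (2015–2019): n = 2234; a·d/n = 1216·383/2234 = 208.4727; b·c/n = 310·325/2234 = 45.0985
OR_MH = (218.6728 + 208.4727) / (144.8125 + 45.0985) = 427.1455 / 189.9110 = 2.24919

2.249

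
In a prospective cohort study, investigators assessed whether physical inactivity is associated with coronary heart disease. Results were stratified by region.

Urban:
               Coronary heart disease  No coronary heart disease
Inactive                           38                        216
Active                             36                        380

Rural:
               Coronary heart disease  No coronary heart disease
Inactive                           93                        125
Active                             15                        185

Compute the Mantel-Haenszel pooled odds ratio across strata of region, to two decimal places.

OR_MH = Σ(aᵢdᵢ/nᵢ) / Σ(bᵢcᵢ/nᵢ), where nᵢ is the stratum total.
Stratum 1 (Urban): n = 670; a·d/n = 38·380/670 = 21.5522; b·c/n = 216·36/670 = 11.6060
Stratum 2 (Rural): n = 418; a·d/n = 93·185/418 = 41.1603; b·c/n = 125·15/418 = 4.4856
OR_MH = (21.5522 + 41.1603) / (11.6060 + 4.4856) = 62.7125 / 16.0916 = 3.89722

3.90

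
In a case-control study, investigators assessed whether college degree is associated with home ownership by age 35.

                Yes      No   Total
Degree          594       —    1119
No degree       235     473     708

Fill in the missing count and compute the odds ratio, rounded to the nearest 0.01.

2.28

The missing cell is in the exposed row: 1119 − 594 = 525.
So a = 594, b = 525, c = 235, d = 473.
OR = (a·d)/(b·c) = (594 × 473) / (525 × 235) = 280962 / 123375 = 2.27730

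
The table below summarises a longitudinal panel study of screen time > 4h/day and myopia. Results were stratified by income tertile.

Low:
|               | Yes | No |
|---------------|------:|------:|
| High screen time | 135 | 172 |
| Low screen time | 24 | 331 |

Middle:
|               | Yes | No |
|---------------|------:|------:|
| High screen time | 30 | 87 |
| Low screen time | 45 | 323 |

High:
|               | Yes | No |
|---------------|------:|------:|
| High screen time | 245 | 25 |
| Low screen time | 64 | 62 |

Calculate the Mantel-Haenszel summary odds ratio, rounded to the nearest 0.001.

OR_MH = Σ(aᵢdᵢ/nᵢ) / Σ(bᵢcᵢ/nᵢ), where nᵢ is the stratum total.
Stratum 1 (Low): n = 662; a·d/n = 135·331/662 = 67.5000; b·c/n = 172·24/662 = 6.2356
Stratum 2 (Middle): n = 485; a·d/n = 30·323/485 = 19.9794; b·c/n = 87·45/485 = 8.0722
Stratum 3 (High): n = 396; a·d/n = 245·62/396 = 38.3586; b·c/n = 25·64/396 = 4.0404
OR_MH = (67.5000 + 19.9794 + 38.3586) / (6.2356 + 8.0722 + 4.0404) = 125.8380 / 18.3482 = 6.85832

6.858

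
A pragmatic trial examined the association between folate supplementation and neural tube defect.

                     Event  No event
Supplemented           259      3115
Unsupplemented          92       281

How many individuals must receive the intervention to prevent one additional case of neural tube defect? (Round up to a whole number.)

Risk in treated group = 259/3374 = 0.07676; risk in control = 92/373 = 0.24665.
Absolute risk reduction = 0.24665 − 0.07676 = 0.16989
NNT = 1 / ARR = 1 / 0.16989 = 5.886 → round up → 6

6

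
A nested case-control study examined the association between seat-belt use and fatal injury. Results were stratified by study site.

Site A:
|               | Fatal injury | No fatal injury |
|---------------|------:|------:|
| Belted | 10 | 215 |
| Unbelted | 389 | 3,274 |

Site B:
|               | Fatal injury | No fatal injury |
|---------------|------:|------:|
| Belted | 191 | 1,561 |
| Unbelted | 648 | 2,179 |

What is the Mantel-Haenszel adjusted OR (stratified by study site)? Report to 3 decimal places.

OR_MH = Σ(aᵢdᵢ/nᵢ) / Σ(bᵢcᵢ/nᵢ), where nᵢ is the stratum total.
Stratum 1 (Site A): n = 3888; a·d/n = 10·3274/3888 = 8.4208; b·c/n = 215·389/3888 = 21.5111
Stratum 2 (Site B): n = 4579; a·d/n = 191·2179/4579 = 90.8908; b·c/n = 1561·648/4579 = 220.9059
OR_MH = (8.4208 + 90.8908) / (21.5111 + 220.9059) = 99.3116 / 242.4169 = 0.40967

0.410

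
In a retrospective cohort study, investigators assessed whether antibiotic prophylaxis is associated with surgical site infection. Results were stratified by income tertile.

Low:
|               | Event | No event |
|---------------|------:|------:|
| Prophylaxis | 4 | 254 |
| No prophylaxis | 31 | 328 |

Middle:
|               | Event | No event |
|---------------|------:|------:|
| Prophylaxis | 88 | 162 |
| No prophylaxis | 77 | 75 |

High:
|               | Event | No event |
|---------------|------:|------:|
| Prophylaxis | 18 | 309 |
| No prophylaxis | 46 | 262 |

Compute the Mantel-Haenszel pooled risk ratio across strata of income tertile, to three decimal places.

RR_MH = Σ(aᵢ·n₀ᵢ/nᵢ) / Σ(cᵢ·n₁ᵢ/nᵢ), with n₁ᵢ = aᵢ+bᵢ (exposed), n₀ᵢ = cᵢ+dᵢ (unexposed), nᵢ = n₁ᵢ+n₀ᵢ.
Stratum 1 (Low): n₁ = 258, n₀ = 359, n = 617; a·n₀/n = 4·359/617 = 2.3274; c·n₁/n = 31·258/617 = 12.9627
Stratum 2 (Middle): n₁ = 250, n₀ = 152, n = 402; a·n₀/n = 88·152/402 = 33.2736; c·n₁/n = 77·250/402 = 47.8856
Stratum 3 (High): n₁ = 327, n₀ = 308, n = 635; a·n₀/n = 18·308/635 = 8.7307; c·n₁/n = 46·327/635 = 23.6882
RR_MH = (2.3274 + 33.2736 + 8.7307) / (12.9627 + 47.8856 + 23.6882) = 44.3317 / 84.5365 = 0.52441

0.524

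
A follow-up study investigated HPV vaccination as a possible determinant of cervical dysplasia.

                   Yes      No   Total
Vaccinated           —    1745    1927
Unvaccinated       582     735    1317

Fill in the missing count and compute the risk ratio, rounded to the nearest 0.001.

The missing cell is in the exposed row: 1927 − 1745 = 182.
So a = 182, b = 1745, c = 582, d = 735.
RR = [a/(a+b)] / [c/(c+d)] = (182/1927) / (582/1317) = 0.09445/0.44191 = 0.21372

0.214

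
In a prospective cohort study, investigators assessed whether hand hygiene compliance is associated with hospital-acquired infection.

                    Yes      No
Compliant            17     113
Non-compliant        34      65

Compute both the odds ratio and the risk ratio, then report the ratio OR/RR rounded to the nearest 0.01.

0.76

Cells: a = 17, b = 113, c = 34, d = 65.
OR = (17·65)/(113·34) = 1105/3842 = 0.28761
Risk in exposed = 17/130 = 0.13077; risk in unexposed = 34/99 = 0.34343; RR = 0.38077
OR/RR = 0.28761 / 0.38077 = 0.75534
The outcome is not rare, so the OR lies further from 1 than the RR.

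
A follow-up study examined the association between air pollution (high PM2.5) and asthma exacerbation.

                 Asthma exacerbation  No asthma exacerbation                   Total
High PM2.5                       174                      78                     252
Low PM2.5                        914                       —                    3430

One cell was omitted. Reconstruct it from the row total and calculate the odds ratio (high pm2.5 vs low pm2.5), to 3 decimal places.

The missing cell is in the unexposed row: 3430 − 914 = 2516.
So a = 174, b = 78, c = 914, d = 2516.
OR = (a·d)/(b·c) = (174 × 2516) / (78 × 914) = 437784 / 71292 = 6.14072

6.141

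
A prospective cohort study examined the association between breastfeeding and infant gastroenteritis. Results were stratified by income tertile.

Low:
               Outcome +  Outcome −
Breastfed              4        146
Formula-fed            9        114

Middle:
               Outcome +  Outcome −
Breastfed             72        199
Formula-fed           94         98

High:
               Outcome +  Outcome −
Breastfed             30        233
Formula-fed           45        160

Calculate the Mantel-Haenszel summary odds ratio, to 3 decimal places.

0.402

OR_MH = Σ(aᵢdᵢ/nᵢ) / Σ(bᵢcᵢ/nᵢ), where nᵢ is the stratum total.
Stratum 1 (Low): n = 273; a·d/n = 4·114/273 = 1.6703; b·c/n = 146·9/273 = 4.8132
Stratum 2 (Middle): n = 463; a·d/n = 72·98/463 = 15.2397; b·c/n = 199·94/463 = 40.4017
Stratum 3 (High): n = 468; a·d/n = 30·160/468 = 10.2564; b·c/n = 233·45/468 = 22.4038
OR_MH = (1.6703 + 15.2397 + 10.2564) / (4.8132 + 40.4017 + 22.4038) = 27.1665 / 67.6188 = 0.40176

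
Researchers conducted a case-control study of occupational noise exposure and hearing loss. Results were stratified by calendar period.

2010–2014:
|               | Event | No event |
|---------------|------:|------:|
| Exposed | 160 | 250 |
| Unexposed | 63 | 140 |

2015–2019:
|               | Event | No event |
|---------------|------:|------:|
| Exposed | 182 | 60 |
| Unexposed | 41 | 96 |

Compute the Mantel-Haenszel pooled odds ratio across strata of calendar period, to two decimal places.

2.57

OR_MH = Σ(aᵢdᵢ/nᵢ) / Σ(bᵢcᵢ/nᵢ), where nᵢ is the stratum total.
Stratum 1 (2010–2014): n = 613; a·d/n = 160·140/613 = 36.5416; b·c/n = 250·63/613 = 25.6933
Stratum 2 (2015–2019): n = 379; a·d/n = 182·96/379 = 46.1003; b·c/n = 60·41/379 = 6.4908
OR_MH = (36.5416 + 46.1003) / (25.6933 + 6.4908) = 82.6419 / 32.1841 = 2.56779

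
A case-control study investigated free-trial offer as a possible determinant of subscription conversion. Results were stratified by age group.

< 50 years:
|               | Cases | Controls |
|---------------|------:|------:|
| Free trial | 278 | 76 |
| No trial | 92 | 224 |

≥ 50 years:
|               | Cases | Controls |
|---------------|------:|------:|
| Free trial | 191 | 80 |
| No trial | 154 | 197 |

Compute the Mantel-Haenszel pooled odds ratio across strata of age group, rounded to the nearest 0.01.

5.07

OR_MH = Σ(aᵢdᵢ/nᵢ) / Σ(bᵢcᵢ/nᵢ), where nᵢ is the stratum total.
Stratum 1 (< 50 years): n = 670; a·d/n = 278·224/670 = 92.9433; b·c/n = 76·92/670 = 10.4358
Stratum 2 (≥ 50 years): n = 622; a·d/n = 191·197/622 = 60.4936; b·c/n = 80·154/622 = 19.8071
OR_MH = (92.9433 + 60.4936) / (10.4358 + 19.8071) = 153.4369 / 30.2429 = 5.07348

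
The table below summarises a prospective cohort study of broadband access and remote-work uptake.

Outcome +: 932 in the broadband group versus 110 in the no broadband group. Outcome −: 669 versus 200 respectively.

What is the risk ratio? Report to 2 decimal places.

From the description: a = 932, b = 669, c = 110, d = 200.
Risk in exposed = 932/1601 = 0.58214; risk in unexposed = 110/310 = 0.35484.
RR = 0.58214 / 0.35484 = 1.64057
The risk among the exposed is 1.64 times that among the unexposed.

1.64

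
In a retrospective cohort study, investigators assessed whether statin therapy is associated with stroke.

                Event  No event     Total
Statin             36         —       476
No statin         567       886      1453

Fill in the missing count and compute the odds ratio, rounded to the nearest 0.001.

The missing cell is in the exposed row: 476 − 36 = 440.
So a = 36, b = 440, c = 567, d = 886.
OR = (a·d)/(b·c) = (36 × 886) / (440 × 567) = 31896 / 249480 = 0.12785

0.128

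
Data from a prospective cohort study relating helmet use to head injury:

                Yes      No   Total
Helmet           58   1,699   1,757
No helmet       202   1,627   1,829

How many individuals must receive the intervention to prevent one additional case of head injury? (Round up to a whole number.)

13

Risk in treated group = 58/1757 = 0.03301; risk in control = 202/1829 = 0.11044.
Absolute risk reduction = 0.11044 − 0.03301 = 0.07743
NNT = 1 / ARR = 1 / 0.07743 = 12.915 → round up → 13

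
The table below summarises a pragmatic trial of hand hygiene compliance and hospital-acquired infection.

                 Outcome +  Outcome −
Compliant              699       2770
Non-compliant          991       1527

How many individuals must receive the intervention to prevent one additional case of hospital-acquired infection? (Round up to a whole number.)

6

Risk in treated group = 699/3469 = 0.20150; risk in control = 991/2518 = 0.39357.
Absolute risk reduction = 0.39357 − 0.20150 = 0.19207
NNT = 1 / ARR = 1 / 0.19207 = 5.207 → round up → 6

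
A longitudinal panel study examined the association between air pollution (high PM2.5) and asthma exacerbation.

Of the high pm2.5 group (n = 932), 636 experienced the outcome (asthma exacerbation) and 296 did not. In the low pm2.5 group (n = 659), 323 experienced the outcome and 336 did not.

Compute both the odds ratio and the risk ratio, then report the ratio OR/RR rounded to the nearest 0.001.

1.605

From the description: a = 636, b = 296, c = 323, d = 336.
OR = (636·336)/(296·323) = 213696/95608 = 2.23513
Risk in exposed = 636/932 = 0.68240; risk in unexposed = 323/659 = 0.49014; RR = 1.39227
OR/RR = 2.23513 / 1.39227 = 1.60538
The outcome is not rare, so the OR lies further from 1 than the RR.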